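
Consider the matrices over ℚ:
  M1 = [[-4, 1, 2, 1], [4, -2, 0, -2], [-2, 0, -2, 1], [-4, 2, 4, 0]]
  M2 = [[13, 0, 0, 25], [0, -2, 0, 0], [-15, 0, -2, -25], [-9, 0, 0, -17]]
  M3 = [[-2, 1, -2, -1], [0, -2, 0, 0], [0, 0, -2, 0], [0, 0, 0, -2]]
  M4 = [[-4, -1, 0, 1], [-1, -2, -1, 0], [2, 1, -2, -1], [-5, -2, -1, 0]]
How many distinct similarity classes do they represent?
Characteristic polynomials: χ_{M1} = (x + 2)^4, χ_{M2} = (x + 2)^4, χ_{M3} = (x + 2)^4, χ_{M4} = (x + 2)^4.

{M1, M4}: invariant factors (x + 2)^2, (x + 2)^2.

{M2, M3}: invariant factors x + 2, x + 2, (x + 2)^2.

Matrices are similar if and only if their invariant-factor lists agree; the partition into similarity classes is {M1, M4}, {M2, M3}.

2 classes: {M1, M4}, {M2, M3}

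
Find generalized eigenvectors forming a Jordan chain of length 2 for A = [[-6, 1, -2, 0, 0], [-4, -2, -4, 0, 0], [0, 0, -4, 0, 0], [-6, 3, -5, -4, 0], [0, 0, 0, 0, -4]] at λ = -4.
We seek v_1 ∈ ker((A + 4I)^2) \ ker(A + 4I), then set v_{i+1} = (A + 4I) v_i.

One such chain is v_1 = [[0, 3, 1, 2, 2]]^T, v_2 = [[1, 2, 0, 4, 0]]^T. Check: (A + 4I) v_2 = [[0, 0, 0, 0, 0]]^T = 0.

v_1 = [[0, 3, 1, 2, 2]]^T, v_2 = [[1, 2, 0, 4, 0]]^T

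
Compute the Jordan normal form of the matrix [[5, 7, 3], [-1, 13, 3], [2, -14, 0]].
J = [[6, 1, 0], [0, 6, 0], [0, 0, 6]]

The characteristic polynomial is det(xI - A) = (x - 6)^3, so the eigenvalues are 6 (algebraic multiplicity 3).

For λ = 6: rank(A - 6I) = 1, rank((A - 6I)^2) = 0. The eigenspace has dimension 3 - 1 = 2, so there are 2 Jordan blocks; the rank sequence gives block sizes [2, 1].

Assembling the blocks gives the Jordan form J above.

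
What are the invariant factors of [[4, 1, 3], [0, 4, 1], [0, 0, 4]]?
The Jordan structure of A has elementary divisors (x - 4)^3. Arranging the block sizes at each eigenvalue in decreasing order and taking row products gives the invariant factors.

Invariant factors (smallest first, each dividing the next): (x - 4)^3.

Check: the last factor (x - 4)^3 is the minimal polynomial, and the product (x - 4)^3 is the characteristic polynomial.

(x - 4)^3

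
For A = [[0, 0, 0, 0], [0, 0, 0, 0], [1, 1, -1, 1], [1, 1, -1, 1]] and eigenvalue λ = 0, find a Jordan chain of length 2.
We seek v_1 ∈ ker(A^2) \ ker(A), then set v_{i+1} = A v_i.

One such chain is v_1 = [[1, 1, 0, -1]]^T, v_2 = [[0, 0, 1, 1]]^T. Check: A v_2 = [[0, 0, 0, 0]]^T = 0.

v_1 = [[1, 1, 0, -1]]^T, v_2 = [[0, 0, 1, 1]]^T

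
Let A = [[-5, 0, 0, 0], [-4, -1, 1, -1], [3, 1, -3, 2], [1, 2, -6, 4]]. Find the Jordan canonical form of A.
The characteristic polynomial is det(xI - A) = x^3(x + 5), so the eigenvalues are -5 (algebraic multiplicity 1), 0 (algebraic multiplicity 3).

For λ = -5: algebraic multiplicity 1 gives one 1×1 block.

For λ = 0: rank(A) = 3, rank(A^2) = 2, rank(A^3) = 1. The eigenspace has dimension 4 - 3 = 1, so there is 1 Jordan block; the rank sequence gives block sizes [3].

Assembling the blocks gives the Jordan form J above.

J = [[-5, 0, 0, 0], [0, 0, 1, 0], [0, 0, 0, 1], [0, 0, 0, 0]]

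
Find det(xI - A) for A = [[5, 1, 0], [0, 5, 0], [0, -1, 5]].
xI - A = [[x - 5, -1, 0], [0, x - 5, 0], [0, 1, x - 5]].

Expanding det(xI - A) along the first row:
det(xI - A) = + (x - 5)·det([[x - 5, 0], [1, x - 5]]) - (-1)·det([[0, 0], [0, x - 5]]) + (0)·det([[0, x - 5], [0, 1]]).

Evaluating gives χ_A(x) = x^3 - 15x^2 + 75x - 125 = (x - 5)^3.

χ_A(x) = (x - 5)^3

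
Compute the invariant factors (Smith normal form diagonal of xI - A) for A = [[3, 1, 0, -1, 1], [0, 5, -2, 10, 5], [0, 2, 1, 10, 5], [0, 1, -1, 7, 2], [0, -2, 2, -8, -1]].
The Jordan structure of A has elementary divisors (x - 3)^3, (x - 3)^2. Arranging the block sizes at each eigenvalue in decreasing order and taking row products gives the invariant factors.

Invariant factors (smallest first, each dividing the next): (x - 3)^2, (x - 3)^3.

Check: the last factor (x - 3)^3 is the minimal polynomial, and the product (x - 3)^5 is the characteristic polynomial.

(x - 3)^2, (x - 3)^3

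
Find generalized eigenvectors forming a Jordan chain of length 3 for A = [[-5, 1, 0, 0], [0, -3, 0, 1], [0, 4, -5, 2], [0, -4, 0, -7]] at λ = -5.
We seek v_1 ∈ ker((A + 5I)^3) \ ker((A + 5I)^2), then set v_{i+1} = (A + 5I) v_i.

One such chain is v_1 = [[0, 0, -1, 1]]^T, v_2 = [[0, 1, 2, -2]]^T, v_3 = [[1, 0, 0, 0]]^T. Check: (A + 5I) v_3 = [[0, 0, 0, 0]]^T = 0.

v_1 = [[0, 0, -1, 1]]^T, v_2 = [[0, 1, 2, -2]]^T, v_3 = [[1, 0, 0, 0]]^T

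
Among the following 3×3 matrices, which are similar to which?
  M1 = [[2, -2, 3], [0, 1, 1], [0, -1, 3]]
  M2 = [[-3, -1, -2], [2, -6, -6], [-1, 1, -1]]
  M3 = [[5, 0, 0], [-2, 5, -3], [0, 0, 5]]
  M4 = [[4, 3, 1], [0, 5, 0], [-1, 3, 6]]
Characteristic polynomials: χ_{M1} = (x - 2)^3, χ_{M2} = (x + 3)^2(x + 4), χ_{M3} = (x - 5)^3, χ_{M4} = (x - 5)^3.

{M1}: invariant factors (x - 2)^3.

{M2}: invariant factors (x + 3)^2(x + 4).

{M3, M4}: invariant factors x - 5, (x - 5)^2.

Matrices are similar if and only if their invariant-factor lists agree; the partition into similarity classes is {M1}, {M2}, {M3, M4}.

3 classes: {M1}, {M2}, {M3, M4}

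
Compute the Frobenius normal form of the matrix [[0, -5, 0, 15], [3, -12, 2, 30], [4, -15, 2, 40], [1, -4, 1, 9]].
R = [[0, 0, 0, 5], [1, 0, 0, 9], [0, 1, 0, 4], [0, 0, 1, -1]]

The invariant factors of A (the non-unit diagonal entries of the Smith normal form of xI - A over ℚ[x]) are (x + 1)(x^3 - 4x - 5), each dividing the next. The characteristic polynomial is their product, (x + 1)(x^3 - 4x - 5).

The rational canonical form is the block-diagonal matrix of companion matrices C(f_i):
R = [[0, 0, 0, 5], [1, 0, 0, 9], [0, 1, 0, 4], [0, 0, 1, -1]].

Note the characteristic polynomial does not split into linear factors over ℚ, so A has no Jordan form over ℚ; the rational canonical form exists over any field.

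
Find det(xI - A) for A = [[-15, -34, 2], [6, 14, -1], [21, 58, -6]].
χ_A(x) = (x + 2)^2(x + 3)

xI - A = [[x + 15, 34, -2], [-6, x - 14, 1], [-21, -58, x + 6]].

Expanding det(xI - A) along the first row:
det(xI - A) = + (x + 15)·det([[x - 14, 1], [-58, x + 6]]) - (34)·det([[-6, 1], [-21, x + 6]]) + (-2)·det([[-6, x - 14], [-21, -58]]).

Evaluating gives χ_A(x) = x^3 + 7x^2 + 16x + 12 = (x + 2)^2(x + 3).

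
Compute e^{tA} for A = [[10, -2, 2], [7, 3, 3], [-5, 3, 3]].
A has Jordan form J = [[4, 0, 0], [0, 6, 1], [0, 0, 6]] with A = PJP^{-1}, so e^{tA} = P e^{tJ} P^{-1}.

For a Jordan block J_k(λ), e^{tJ_k(λ)} = e^{λt} · (I + tN + t^2 N^2/2! + ... + t^{k-1} N^{k-1}/(k-1)!) where N is the nilpotent superdiagonal part.

Assembling the blocks and conjugating back gives the entries of e^{tA} as shown above.

e^{tA} = [[(3*e^{2*t} - 2)*e^{4*t}, -e^{6*t} + e^{4*t}, e^{6*t} - e^{4*t}], [(3*t*e^{2*t} + 2*e^{2*t} - 2)*e^{4*t}, -t*e^{6*t} + e^{4*t}, t*e^{6*t} + e^{6*t} - e^{4*t}], [(3*t*e^{2*t} - 4*e^{2*t} + 4)*e^{4*t}, (-t*e^{2*t} + 2*e^{2*t} - 2)*e^{4*t}, (t*e^{2*t} - e^{2*t} + 2)*e^{4*t}]]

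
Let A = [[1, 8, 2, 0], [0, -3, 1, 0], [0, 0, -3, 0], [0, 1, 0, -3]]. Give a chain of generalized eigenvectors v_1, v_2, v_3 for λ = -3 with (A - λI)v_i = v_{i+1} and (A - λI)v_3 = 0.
We seek v_1 ∈ ker((A + 3I)^3) \ ker((A + 3I)^2), then set v_{i+1} = (A + 3I) v_i.

One such chain is v_1 = [[-1, 0, 1, 0]]^T, v_2 = [[-2, 1, 0, 0]]^T, v_3 = [[0, 0, 0, 1]]^T. Check: (A + 3I) v_3 = [[0, 0, 0, 0]]^T = 0.

v_1 = [[-1, 0, 1, 0]]^T, v_2 = [[-2, 1, 0, 0]]^T, v_3 = [[0, 0, 0, 1]]^T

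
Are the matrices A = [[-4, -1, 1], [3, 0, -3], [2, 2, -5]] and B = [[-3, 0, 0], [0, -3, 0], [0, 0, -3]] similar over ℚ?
No.

Both have characteristic polynomial (x + 3)^3, but the minimal polynomial of A is (x + 3)^2 while the minimal polynomial of B is x + 3. The minimal polynomial is a similarity invariant, so A and B are not similar.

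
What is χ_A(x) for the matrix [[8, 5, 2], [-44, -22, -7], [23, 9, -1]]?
χ_A(x) = (x + 5)^3

xI - A = [[x - 8, -5, -2], [44, x + 22, 7], [-23, -9, x + 1]].

Expanding det(xI - A) along the first row:
det(xI - A) = + (x - 8)·det([[x + 22, 7], [-9, x + 1]]) - (-5)·det([[44, 7], [-23, x + 1]]) + (-2)·det([[44, x + 22], [-23, -9]]).

Evaluating gives χ_A(x) = x^3 + 15x^2 + 75x + 125 = (x + 5)^3.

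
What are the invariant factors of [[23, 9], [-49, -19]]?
The Jordan structure of A has elementary divisors (x - 2)^2. Arranging the block sizes at each eigenvalue in decreasing order and taking row products gives the invariant factors.

Invariant factors (smallest first, each dividing the next): (x - 2)^2.

Check: the last factor (x - 2)^2 is the minimal polynomial, and the product (x - 2)^2 is the characteristic polynomial.

(x - 2)^2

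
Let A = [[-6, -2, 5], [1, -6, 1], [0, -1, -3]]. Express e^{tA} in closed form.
e^{tA} = [[(-t^2/2 - t + 1)*e^{-5*t}, t*(-t - 4)*e^{-5*t}/2, t*(3*t + 10)*e^{-5*t}/2], [t*(1 - t)*e^{-5*t}, (-t^2 - t + 1)*e^{-5*t}, t*(3*t + 1)*e^{-5*t}], [-t^2*e^{-5*t}/2, t*(-t - 2)*e^{-5*t}/2, (3*t^2 + 4*t + 2)*e^{-5*t}/2]]

A has Jordan form J = [[-5, 1, 0], [0, -5, 1], [0, 0, -5]] with A = PJP^{-1}, so e^{tA} = P e^{tJ} P^{-1}.

For a Jordan block J_k(λ), e^{tJ_k(λ)} = e^{λt} · (I + tN + t^2 N^2/2! + ... + t^{k-1} N^{k-1}/(k-1)!) where N is the nilpotent superdiagonal part.

Assembling the blocks and conjugating back gives the entries of e^{tA} as shown above.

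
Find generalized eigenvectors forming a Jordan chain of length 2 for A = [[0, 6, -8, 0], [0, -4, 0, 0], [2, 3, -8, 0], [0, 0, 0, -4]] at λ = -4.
v_1 = [[1, 1, 1, 0]]^T, v_2 = [[2, 0, 1, 0]]^T

We seek v_1 ∈ ker((A + 4I)^2) \ ker(A + 4I), then set v_{i+1} = (A + 4I) v_i.

One such chain is v_1 = [[1, 1, 1, 0]]^T, v_2 = [[2, 0, 1, 0]]^T. Check: (A + 4I) v_2 = [[0, 0, 0, 0]]^T = 0.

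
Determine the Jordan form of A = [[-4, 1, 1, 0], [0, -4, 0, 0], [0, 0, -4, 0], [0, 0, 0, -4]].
J = [[-4, 1, 0, 0], [0, -4, 0, 0], [0, 0, -4, 0], [0, 0, 0, -4]]

The characteristic polynomial is det(xI - A) = (x + 4)^4, so the eigenvalues are -4 (algebraic multiplicity 4).

For λ = -4: rank(A + 4I) = 1, rank((A + 4I)^2) = 0. The eigenspace has dimension 4 - 1 = 3, so there are 3 Jordan blocks; the rank sequence gives block sizes [2, 1, 1].

Assembling the blocks gives the Jordan form J above.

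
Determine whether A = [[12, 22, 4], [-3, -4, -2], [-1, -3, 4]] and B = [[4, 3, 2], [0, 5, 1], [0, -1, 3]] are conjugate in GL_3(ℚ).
Yes.

Two matrices over a field are similar if and only if they have the same invariant factors.

Both A and B have characteristic polynomial (x - 4)^3 and minimal polynomial (x - 4)^3. Computing further, both have invariant factors (x - 4)^3. Hence A and B are similar.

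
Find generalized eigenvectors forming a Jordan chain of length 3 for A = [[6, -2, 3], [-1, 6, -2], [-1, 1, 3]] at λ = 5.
v_1 = [[-1, -2, -1]]^T, v_2 = [[0, 1, 1]]^T, v_3 = [[1, -1, -1]]^T

We seek v_1 ∈ ker((A - 5I)^3) \ ker((A - 5I)^2), then set v_{i+1} = (A - 5I) v_i.

One such chain is v_1 = [[-1, -2, -1]]^T, v_2 = [[0, 1, 1]]^T, v_3 = [[1, -1, -1]]^T. Check: (A - 5I) v_3 = [[0, 0, 0]]^T = 0.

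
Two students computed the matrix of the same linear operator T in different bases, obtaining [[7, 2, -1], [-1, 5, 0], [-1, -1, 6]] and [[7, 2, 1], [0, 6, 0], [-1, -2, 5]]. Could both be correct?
Both have characteristic polynomial (x - 6)^3, but the minimal polynomial of A is (x - 6)^3 while the minimal polynomial of B is (x - 6)^2. The minimal polynomial is a similarity invariant, so A and B are not similar.

No.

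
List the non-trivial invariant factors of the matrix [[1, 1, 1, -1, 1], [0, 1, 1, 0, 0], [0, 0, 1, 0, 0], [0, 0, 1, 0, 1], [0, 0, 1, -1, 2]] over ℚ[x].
(x - 1)^2, (x - 1)^3

The Jordan structure of A has elementary divisors (x - 1)^3, (x - 1)^2. Arranging the block sizes at each eigenvalue in decreasing order and taking row products gives the invariant factors.

Invariant factors (smallest first, each dividing the next): (x - 1)^2, (x - 1)^3.

Check: the last factor (x - 1)^3 is the minimal polynomial, and the product (x - 1)^5 is the characteristic polynomial.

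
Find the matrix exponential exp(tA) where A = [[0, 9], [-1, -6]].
e^{tA} = [[(3*t + 1)*e^{-3*t}, 9*t*e^{-3*t}], [-t*e^{-3*t}, (1 - 3*t)*e^{-3*t}]]

A has Jordan form J = [[-3, 1], [0, -3]] with A = PJP^{-1}, so e^{tA} = P e^{tJ} P^{-1}.

For a Jordan block J_k(λ), e^{tJ_k(λ)} = e^{λt} · (I + tN + t^2 N^2/2! + ... + t^{k-1} N^{k-1}/(k-1)!) where N is the nilpotent superdiagonal part.

Assembling the blocks and conjugating back gives the entries of e^{tA} as shown above.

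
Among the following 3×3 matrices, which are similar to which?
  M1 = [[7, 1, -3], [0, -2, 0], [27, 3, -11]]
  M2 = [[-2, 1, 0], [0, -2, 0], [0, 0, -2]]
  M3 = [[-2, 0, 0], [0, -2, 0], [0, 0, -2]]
Characteristic polynomials: χ_{M1} = (x + 2)^3, χ_{M2} = (x + 2)^3, χ_{M3} = (x + 2)^3.

{M1, M2}: invariant factors x + 2, (x + 2)^2.

{M3}: invariant factors x + 2, x + 2, x + 2.

Matrices are similar if and only if their invariant-factor lists agree; the partition into similarity classes is {M1, M2}, {M3}.

2 classes: {M1, M2}, {M3}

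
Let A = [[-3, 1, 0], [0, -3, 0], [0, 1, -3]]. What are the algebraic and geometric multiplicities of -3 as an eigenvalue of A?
The characteristic polynomial is (x + 3)^3, so the factor x + 3 appears with exponent 3: the algebraic multiplicity is 3.

rank(A + 3I) = 1, so the eigenspace has dimension 3 - 1 = 2: the geometric multiplicity is 2.

Since 2 < 3, A is not diagonalizable.

algebraic multiplicity 3, geometric multiplicity 2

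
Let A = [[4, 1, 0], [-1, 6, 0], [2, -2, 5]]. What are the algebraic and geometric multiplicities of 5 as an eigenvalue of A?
The characteristic polynomial is (x - 5)^3, so the factor x - 5 appears with exponent 3: the algebraic multiplicity is 3.

rank(A - 5I) = 1, so the eigenspace has dimension 3 - 1 = 2: the geometric multiplicity is 2.

Since 2 < 3, A is not diagonalizable.

algebraic multiplicity 3, geometric multiplicity 2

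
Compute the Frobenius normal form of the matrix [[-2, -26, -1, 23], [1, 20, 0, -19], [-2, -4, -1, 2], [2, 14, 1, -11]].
The invariant factors of A (the non-unit diagonal entries of the Smith normal form of xI - A over ℚ[x]) are (x - 6)(x - 1)^2(x + 2), each dividing the next. The characteristic polynomial is their product, (x - 6)(x - 1)^2(x + 2).

The rational canonical form is the block-diagonal matrix of companion matrices C(f_i):
R = [[0, 0, 0, 12], [1, 0, 0, -20], [0, 1, 0, 3], [0, 0, 1, 6]].

R = [[0, 0, 0, 12], [1, 0, 0, -20], [0, 1, 0, 3], [0, 0, 1, 6]]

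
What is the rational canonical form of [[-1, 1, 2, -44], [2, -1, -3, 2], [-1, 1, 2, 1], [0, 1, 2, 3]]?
The invariant factors of A (the non-unit diagonal entries of the Smith normal form of xI - A over ℚ[x]) are (x - 3)^2(x^2 + 3x + 5), each dividing the next. The characteristic polynomial is their product, (x - 3)^2(x^2 + 3x + 5).

The rational canonical form is the block-diagonal matrix of companion matrices C(f_i):
R = [[0, 0, 0, -45], [1, 0, 0, 3], [0, 1, 0, 4], [0, 0, 1, 3]].

Note the characteristic polynomial does not split into linear factors over ℚ, so A has no Jordan form over ℚ; the rational canonical form exists over any field.

R = [[0, 0, 0, -45], [1, 0, 0, 3], [0, 1, 0, 4], [0, 0, 1, 3]]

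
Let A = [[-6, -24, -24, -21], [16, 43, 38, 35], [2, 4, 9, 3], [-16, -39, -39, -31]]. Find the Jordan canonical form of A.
The characteristic polynomial is det(xI - A) = x(x - 5)^3, so the eigenvalues are 0 (algebraic multiplicity 1), 5 (algebraic multiplicity 3).

For λ = 0: algebraic multiplicity 1 gives one 1×1 block.

For λ = 5: rank(A - 5I) = 3, rank((A - 5I)^2) = 2, rank((A - 5I)^3) = 1. The eigenspace has dimension 4 - 3 = 1, so there is 1 Jordan block; the rank sequence gives block sizes [3].

Assembling the blocks gives the Jordan form J above.

J = [[0, 0, 0, 0], [0, 5, 1, 0], [0, 0, 5, 1], [0, 0, 0, 5]]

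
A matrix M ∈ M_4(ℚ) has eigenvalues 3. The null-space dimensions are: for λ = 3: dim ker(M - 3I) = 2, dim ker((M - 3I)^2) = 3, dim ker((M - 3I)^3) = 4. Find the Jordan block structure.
Jordan blocks: (3, 3), (3, 1)

λ = 3: successive nullity increments [2, 1, 1] count blocks of size ≥ k; block sizes are [3, 1].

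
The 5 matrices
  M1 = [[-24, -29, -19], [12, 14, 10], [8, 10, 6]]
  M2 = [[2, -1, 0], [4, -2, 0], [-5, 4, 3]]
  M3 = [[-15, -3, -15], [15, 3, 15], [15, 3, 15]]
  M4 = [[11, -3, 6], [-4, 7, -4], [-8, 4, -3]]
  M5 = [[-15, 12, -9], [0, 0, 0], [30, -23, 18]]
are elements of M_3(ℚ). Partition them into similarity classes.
Characteristic polynomials: χ_{M1} = x(x + 2)^2, χ_{M2} = x^2(x - 3), χ_{M3} = x^2(x - 3), χ_{M4} = (x - 5)^3, χ_{M5} = x^2(x - 3).

{M1}: invariant factors x(x + 2)^2.

{M2, M5}: invariant factors x^2(x - 3).

{M3}: invariant factors x, x(x - 3).

{M4}: invariant factors x - 5, (x - 5)^2.

Matrices are similar if and only if their invariant-factor lists agree; the partition into similarity classes is {M1}, {M2, M5}, {M3}, {M4}.

4 classes: {M1}, {M2, M5}, {M3}, {M4}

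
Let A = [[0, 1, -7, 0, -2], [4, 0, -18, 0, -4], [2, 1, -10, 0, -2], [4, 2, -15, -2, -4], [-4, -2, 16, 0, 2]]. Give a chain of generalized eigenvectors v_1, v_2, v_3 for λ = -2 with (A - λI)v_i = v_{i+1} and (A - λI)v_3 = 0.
v_1 = [[2, -3, 0, 2, 0]]^T, v_2 = [[1, 2, 1, 2, -2]]^T, v_3 = [[1, -2, 0, 1, 0]]^T

We seek v_1 ∈ ker((A + 2I)^3) \ ker((A + 2I)^2), then set v_{i+1} = (A + 2I) v_i.

One such chain is v_1 = [[2, -3, 0, 2, 0]]^T, v_2 = [[1, 2, 1, 2, -2]]^T, v_3 = [[1, -2, 0, 1, 0]]^T. Check: (A + 2I) v_3 = [[0, 0, 0, 0, 0]]^T = 0.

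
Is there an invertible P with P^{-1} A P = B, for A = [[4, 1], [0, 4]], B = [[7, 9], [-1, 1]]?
Two matrices over a field are similar if and only if they have the same invariant factors.

Both A and B have characteristic polynomial (x - 4)^2 and minimal polynomial (x - 4)^2. Computing further, both have invariant factors (x - 4)^2. Hence A and B are similar.

Yes.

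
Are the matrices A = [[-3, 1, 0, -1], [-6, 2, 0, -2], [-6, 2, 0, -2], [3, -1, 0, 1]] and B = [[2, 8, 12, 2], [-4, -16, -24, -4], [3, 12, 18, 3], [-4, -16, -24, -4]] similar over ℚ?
Yes.

Two matrices over a field are similar if and only if they have the same invariant factors.

Both A and B have characteristic polynomial x^4 and minimal polynomial x^2. Computing further, both have invariant factors x, x, x^2. Hence A and B are similar.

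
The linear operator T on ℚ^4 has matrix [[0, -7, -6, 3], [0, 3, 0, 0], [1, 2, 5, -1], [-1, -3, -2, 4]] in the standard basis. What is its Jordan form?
J = [[3, 1, 0, 0], [0, 3, 0, 0], [0, 0, 3, 1], [0, 0, 0, 3]]

The characteristic polynomial is det(xI - A) = (x - 3)^4, so the eigenvalues are 3 (algebraic multiplicity 4).

For λ = 3: rank(A - 3I) = 2, rank((A - 3I)^2) = 0. The eigenspace has dimension 4 - 2 = 2, so there are 2 Jordan blocks; the rank sequence gives block sizes [2, 2].

Assembling the blocks gives the Jordan form J above.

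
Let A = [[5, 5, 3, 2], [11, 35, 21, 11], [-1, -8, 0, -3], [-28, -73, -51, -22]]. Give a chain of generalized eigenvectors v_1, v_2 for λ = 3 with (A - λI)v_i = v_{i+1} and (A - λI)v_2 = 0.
v_1 = [[0, -1, 0, 3]]^T, v_2 = [[1, 1, -1, -2]]^T

We seek v_1 ∈ ker((A - 3I)^2) \ ker(A - 3I), then set v_{i+1} = (A - 3I) v_i.

One such chain is v_1 = [[0, -1, 0, 3]]^T, v_2 = [[1, 1, -1, -2]]^T. Check: (A - 3I) v_2 = [[0, 0, 0, 0]]^T = 0.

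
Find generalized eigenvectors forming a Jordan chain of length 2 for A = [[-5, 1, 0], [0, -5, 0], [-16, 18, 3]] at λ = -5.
v_1 = [[0, 1, -2]]^T, v_2 = [[1, 0, 2]]^T

We seek v_1 ∈ ker((A + 5I)^2) \ ker(A + 5I), then set v_{i+1} = (A + 5I) v_i.

One such chain is v_1 = [[0, 1, -2]]^T, v_2 = [[1, 0, 2]]^T. Check: (A + 5I) v_2 = [[0, 0, 0]]^T = 0.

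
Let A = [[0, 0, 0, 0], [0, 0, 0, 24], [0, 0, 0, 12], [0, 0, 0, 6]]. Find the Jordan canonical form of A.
J = [[0, 0, 0, 0], [0, 0, 0, 0], [0, 0, 0, 0], [0, 0, 0, 6]]

The characteristic polynomial is det(xI - A) = x^3(x - 6), so the eigenvalues are 0 (algebraic multiplicity 3), 6 (algebraic multiplicity 1).

For λ = 0: rank(A) = 1. The eigenspace has dimension 4 - 1 = 3, so there are 3 Jordan blocks; the rank sequence gives block sizes [1, 1, 1].

For λ = 6: algebraic multiplicity 1 gives one 1×1 block.

Assembling the blocks gives the Jordan form J above.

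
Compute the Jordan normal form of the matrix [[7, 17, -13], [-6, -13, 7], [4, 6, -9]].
J = [[-5, 1, 0], [0, -5, 1], [0, 0, -5]]

The characteristic polynomial is det(xI - A) = (x + 5)^3, so the eigenvalues are -5 (algebraic multiplicity 3).

For λ = -5: rank(A + 5I) = 2, rank((A + 5I)^2) = 1, rank((A + 5I)^3) = 0. The eigenspace has dimension 3 - 2 = 1, so there is 1 Jordan block; the rank sequence gives block sizes [3].

Assembling the blocks gives the Jordan form J above.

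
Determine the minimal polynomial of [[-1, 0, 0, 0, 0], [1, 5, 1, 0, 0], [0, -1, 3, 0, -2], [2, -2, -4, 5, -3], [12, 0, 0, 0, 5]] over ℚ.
The characteristic polynomial factors as (x - 5)^2(x - 4)^2(x + 1). The minimal polynomial is ∏(x - λ)^{k_λ} where k_λ is the size of the largest Jordan block at λ.

For λ = -1: rank(A + I) = 4, and the largest Jordan block has size 1 (the smallest k with rank((A + I)^k) = rank((A + I)^(k+1))).
For λ = 4: rank(A - 4I) = 4, and the largest Jordan block has size 2 (the smallest k with rank((A - 4I)^k) = rank((A - 4I)^(k+1))).
For λ = 5: rank(A - 5I) = 4, and the largest Jordan block has size 2 (the smallest k with rank((A - 5I)^k) = rank((A - 5I)^(k+1))).

So m_A(x) = (x - 5)^2(x - 4)^2(x + 1).

m_A(x) = (x - 5)^2(x - 4)^2(x + 1)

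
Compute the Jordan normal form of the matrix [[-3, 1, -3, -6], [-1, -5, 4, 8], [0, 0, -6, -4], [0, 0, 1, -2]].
The characteristic polynomial is det(xI - A) = (x + 4)^4, so the eigenvalues are -4 (algebraic multiplicity 4).

For λ = -4: rank(A + 4I) = 2, rank((A + 4I)^2) = 1, rank((A + 4I)^3) = 0. The eigenspace has dimension 4 - 2 = 2, so there are 2 Jordan blocks; the rank sequence gives block sizes [3, 1].

Assembling the blocks gives the Jordan form J above.

J = [[-4, 1, 0, 0], [0, -4, 1, 0], [0, 0, -4, 0], [0, 0, 0, -4]]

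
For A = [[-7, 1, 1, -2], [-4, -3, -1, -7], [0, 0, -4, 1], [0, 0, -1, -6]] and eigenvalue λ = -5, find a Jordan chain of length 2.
v_1 = [[1, 1, 0, 0]]^T, v_2 = [[-1, -2, 0, 0]]^T

We seek v_1 ∈ ker((A + 5I)^2) \ ker(A + 5I), then set v_{i+1} = (A + 5I) v_i.

One such chain is v_1 = [[1, 1, 0, 0]]^T, v_2 = [[-1, -2, 0, 0]]^T. Check: (A + 5I) v_2 = [[0, 0, 0, 0]]^T = 0.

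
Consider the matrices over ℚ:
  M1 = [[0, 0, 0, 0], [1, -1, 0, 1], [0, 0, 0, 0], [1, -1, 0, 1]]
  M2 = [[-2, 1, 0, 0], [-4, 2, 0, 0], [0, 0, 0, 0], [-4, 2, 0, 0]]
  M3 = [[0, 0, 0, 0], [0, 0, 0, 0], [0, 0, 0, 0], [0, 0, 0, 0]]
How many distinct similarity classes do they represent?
2 classes: {M1, M2}, {M3}

Characteristic polynomials: χ_{M1} = x^4, χ_{M2} = x^4, χ_{M3} = x^4.

{M1, M2}: invariant factors x, x, x^2.

{M3}: invariant factors x, x, x, x.

Matrices are similar if and only if their invariant-factor lists agree; the partition into similarity classes is {M1, M2}, {M3}.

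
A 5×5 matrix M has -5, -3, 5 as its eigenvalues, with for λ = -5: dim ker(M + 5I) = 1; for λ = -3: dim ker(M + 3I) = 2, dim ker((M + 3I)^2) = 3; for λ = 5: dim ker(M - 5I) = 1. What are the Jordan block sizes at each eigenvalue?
λ = -5: successive nullity increments [1] count blocks of size ≥ k; block sizes are [1].
λ = -3: successive nullity increments [2, 1] count blocks of size ≥ k; block sizes are [2, 1].
λ = 5: successive nullity increments [1] count blocks of size ≥ k; block sizes are [1].

Jordan blocks: (-5, 1), (-3, 2), (-3, 1), (5, 1)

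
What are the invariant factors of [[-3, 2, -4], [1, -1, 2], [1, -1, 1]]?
(x + 1)^3

The Jordan structure of A has elementary divisors (x + 1)^3. Arranging the block sizes at each eigenvalue in decreasing order and taking row products gives the invariant factors.

Invariant factors (smallest first, each dividing the next): (x + 1)^3.

Check: the last factor (x + 1)^3 is the minimal polynomial, and the product (x + 1)^3 is the characteristic polynomial.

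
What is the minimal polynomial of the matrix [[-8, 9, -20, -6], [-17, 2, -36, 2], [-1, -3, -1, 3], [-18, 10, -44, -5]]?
The characteristic polynomial factors as (x + 3)^4. The minimal polynomial is ∏(x - λ)^{k_λ} where k_λ is the size of the largest Jordan block at λ.

For λ = -3: rank(A + 3I) = 2, and the largest Jordan block has size 2 (the smallest k with rank((A + 3I)^k) = rank((A + 3I)^(k+1))).

So m_A(x) = (x + 3)^2.

m_A(x) = (x + 3)^2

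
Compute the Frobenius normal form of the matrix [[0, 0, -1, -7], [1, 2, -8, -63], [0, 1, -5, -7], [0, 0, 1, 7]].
R = [[0, 0, 0, 0], [1, 0, 0, -64], [0, 1, 0, 16], [0, 0, 1, 4]]

The invariant factors of A (the non-unit diagonal entries of the Smith normal form of xI - A over ℚ[x]) are x(x - 4)^2(x + 4), each dividing the next. The characteristic polynomial is their product, x(x - 4)^2(x + 4).

The rational canonical form is the block-diagonal matrix of companion matrices C(f_i):
R = [[0, 0, 0, 0], [1, 0, 0, -64], [0, 1, 0, 16], [0, 0, 1, 4]].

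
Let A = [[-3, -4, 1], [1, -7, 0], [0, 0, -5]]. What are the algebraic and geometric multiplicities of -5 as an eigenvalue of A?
algebraic multiplicity 3, geometric multiplicity 1

The characteristic polynomial is (x + 5)^3, so the factor x + 5 appears with exponent 3: the algebraic multiplicity is 3.

rank(A + 5I) = 2, so the eigenspace has dimension 3 - 2 = 1: the geometric multiplicity is 1.

Since 1 < 3, A is not diagonalizable.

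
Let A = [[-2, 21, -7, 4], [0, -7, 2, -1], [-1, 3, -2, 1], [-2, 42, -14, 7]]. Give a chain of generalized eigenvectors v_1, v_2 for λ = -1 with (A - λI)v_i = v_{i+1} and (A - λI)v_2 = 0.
v_1 = [[-2, 1, 0, -5]]^T, v_2 = [[3, -1, 0, 6]]^T

We seek v_1 ∈ ker((A + I)^2) \ ker(A + I), then set v_{i+1} = (A + I) v_i.

One such chain is v_1 = [[-2, 1, 0, -5]]^T, v_2 = [[3, -1, 0, 6]]^T. Check: (A + I) v_2 = [[0, 0, 0, 0]]^T = 0.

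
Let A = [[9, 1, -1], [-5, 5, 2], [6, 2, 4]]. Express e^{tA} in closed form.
A has Jordan form J = [[6, 1, 0], [0, 6, 1], [0, 0, 6]] with A = PJP^{-1}, so e^{tA} = P e^{tJ} P^{-1}.

For a Jordan block J_k(λ), e^{tJ_k(λ)} = e^{λt} · (I + tN + t^2 N^2/2! + ... + t^{k-1} N^{k-1}/(k-1)!) where N is the nilpotent superdiagonal part.

Assembling the blocks and conjugating back gives the entries of e^{tA} as shown above.

e^{tA} = [[(-t^2 + 3*t + 1)*e^{6*t}, t*e^{6*t}, t*(t - 2)*e^{6*t}/2], [t*(t - 5)*e^{6*t}, (1 - t)*e^{6*t}, t*(4 - t)*e^{6*t}/2], [2*t*(3 - t)*e^{6*t}, 2*t*e^{6*t}, (t^2 - 2*t + 1)*e^{6*t}]]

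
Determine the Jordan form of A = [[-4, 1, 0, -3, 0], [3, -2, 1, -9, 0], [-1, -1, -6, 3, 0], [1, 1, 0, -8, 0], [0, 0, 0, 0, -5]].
J = [[-5, 1, 0, 0, 0], [0, -5, 1, 0, 0], [0, 0, -5, 0, 0], [0, 0, 0, -5, 0], [0, 0, 0, 0, -5]]

The characteristic polynomial is det(xI - A) = (x + 5)^5, so the eigenvalues are -5 (algebraic multiplicity 5).

For λ = -5: rank(A + 5I) = 2, rank((A + 5I)^2) = 1, rank((A + 5I)^3) = 0. The eigenspace has dimension 5 - 2 = 3, so there are 3 Jordan blocks; the rank sequence gives block sizes [3, 1, 1].

Assembling the blocks gives the Jordan form J above.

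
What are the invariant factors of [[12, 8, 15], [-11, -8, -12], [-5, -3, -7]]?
(x + 1)^3

The Jordan structure of A has elementary divisors (x + 1)^3. Arranging the block sizes at each eigenvalue in decreasing order and taking row products gives the invariant factors.

Invariant factors (smallest first, each dividing the next): (x + 1)^3.

Check: the last factor (x + 1)^3 is the minimal polynomial, and the product (x + 1)^3 is the characteristic polynomial.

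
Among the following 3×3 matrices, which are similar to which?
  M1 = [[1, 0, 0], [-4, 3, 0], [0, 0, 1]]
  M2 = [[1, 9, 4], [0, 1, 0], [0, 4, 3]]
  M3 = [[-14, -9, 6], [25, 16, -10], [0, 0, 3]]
Characteristic polynomials: χ_{M1} = (x - 3)(x - 1)^2, χ_{M2} = (x - 3)(x - 1)^2, χ_{M3} = (x - 3)(x - 1)^2.

{M1}: invariant factors x - 1, (x - 3)(x - 1).

{M2, M3}: invariant factors (x - 3)(x - 1)^2.

Matrices are similar if and only if their invariant-factor lists agree; the partition into similarity classes is {M1}, {M2, M3}.

2 classes: {M1}, {M2, M3}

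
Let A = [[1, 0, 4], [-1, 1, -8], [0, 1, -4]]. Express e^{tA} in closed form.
e^{tA} = [[(-2*t + 4*e^{t} - 3)*e^{-t}, 4*(-t + e^{t} - 1)*e^{-t}, 4*(2*t - e^{t} + 1)*e^{-t}], [(3*t - 4*e^{t} + 4)*e^{-t}, (6*t - 4*e^{t} + 5)*e^{-t}, 4*(-3*t + e^{t} - 1)*e^{-t}], [(t - e^{t} + 1)*e^{-t}, (2*t - e^{t} + 1)*e^{-t}, -4*t*e^{-t} + 1]]

A has Jordan form J = [[-1, 1, 0], [0, -1, 0], [0, 0, 0]] with A = PJP^{-1}, so e^{tA} = P e^{tJ} P^{-1}.

For a Jordan block J_k(λ), e^{tJ_k(λ)} = e^{λt} · (I + tN + t^2 N^2/2! + ... + t^{k-1} N^{k-1}/(k-1)!) where N is the nilpotent superdiagonal part.

Assembling the blocks and conjugating back gives the entries of e^{tA} as shown above.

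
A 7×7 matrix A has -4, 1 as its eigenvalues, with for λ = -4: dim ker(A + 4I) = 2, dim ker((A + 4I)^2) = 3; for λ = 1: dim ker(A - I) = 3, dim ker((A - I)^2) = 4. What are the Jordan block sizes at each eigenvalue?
Jordan blocks: (-4, 2), (-4, 1), (1, 2), (1, 1), (1, 1)

λ = -4: successive nullity increments [2, 1] count blocks of size ≥ k; block sizes are [2, 1].
λ = 1: successive nullity increments [3, 1] count blocks of size ≥ k; block sizes are [2, 1, 1].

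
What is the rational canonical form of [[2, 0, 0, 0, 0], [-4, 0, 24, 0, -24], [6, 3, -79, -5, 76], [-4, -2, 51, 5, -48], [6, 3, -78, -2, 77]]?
R = [[2, 0, 0, 0, 0], [0, 0, 0, 0, 24], [0, 1, 0, 0, -28], [0, 0, 1, 0, 6], [0, 0, 0, 1, 3]]

The invariant factors of A (the non-unit diagonal entries of the Smith normal form of xI - A over ℚ[x]) are x - 2, (x - 2)^3(x + 3), each dividing the next. The characteristic polynomial is their product, (x - 2)^4(x + 3).

The rational canonical form is the block-diagonal matrix of companion matrices C(f_i):
R = [[2, 0, 0, 0, 0], [0, 0, 0, 0, 24], [0, 1, 0, 0, -28], [0, 0, 1, 0, 6], [0, 0, 0, 1, 3]].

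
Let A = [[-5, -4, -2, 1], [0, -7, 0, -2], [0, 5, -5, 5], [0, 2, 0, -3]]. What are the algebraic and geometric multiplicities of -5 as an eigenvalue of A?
The characteristic polynomial is (x + 5)^4, so the factor x + 5 appears with exponent 4: the algebraic multiplicity is 4.

rank(A + 5I) = 2, so the eigenspace has dimension 4 - 2 = 2: the geometric multiplicity is 2.

Since 2 < 4, A is not diagonalizable.

algebraic multiplicity 4, geometric multiplicity 2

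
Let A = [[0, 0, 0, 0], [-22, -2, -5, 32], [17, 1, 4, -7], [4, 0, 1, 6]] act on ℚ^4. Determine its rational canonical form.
The invariant factors of A (the non-unit diagonal entries of the Smith normal form of xI - A over ℚ[x]) are x, x(x - 4)^2, each dividing the next. The characteristic polynomial is their product, x^2(x - 4)^2.

The rational canonical form is the block-diagonal matrix of companion matrices C(f_i):
R = [[0, 0, 0, 0], [0, 0, 0, 0], [0, 1, 0, -16], [0, 0, 1, 8]].

R = [[0, 0, 0, 0], [0, 0, 0, 0], [0, 1, 0, -16], [0, 0, 1, 8]]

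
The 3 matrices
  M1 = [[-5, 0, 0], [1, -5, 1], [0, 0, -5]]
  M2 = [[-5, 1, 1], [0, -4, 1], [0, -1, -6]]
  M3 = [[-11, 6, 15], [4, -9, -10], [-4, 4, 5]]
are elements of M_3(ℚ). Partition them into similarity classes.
1 class: {M1, M2, M3}

Characteristic polynomials: χ_{M1} = (x + 5)^3, χ_{M2} = (x + 5)^3, χ_{M3} = (x + 5)^3.

{M1, M2, M3}: invariant factors x + 5, (x + 5)^2.

Matrices are similar if and only if their invariant-factor lists agree; the partition into similarity classes is {M1, M2, M3}.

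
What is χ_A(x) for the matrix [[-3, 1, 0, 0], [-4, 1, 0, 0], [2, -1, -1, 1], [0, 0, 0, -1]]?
xI - A = [[x + 3, -1, 0, 0], [4, x - 1, 0, 0], [-2, 1, x + 1, -1], [0, 0, 0, x + 1]].

Expanding det(xI - A) along the first row:
det(xI - A) = + (x + 3)·det([[x - 1, 0, 0], [1, x + 1, -1], [0, 0, x + 1]]) - (-1)·det([[4, 0, 0], [-2, x + 1, -1], [0, 0, x + 1]]) + (0)·det([[4, x - 1, 0], [-2, 1, -1], [0, 0, x + 1]]) - (0)·det([[4, x - 1, 0], [-2, 1, x + 1], [0, 0, 0]]).

Evaluating gives χ_A(x) = x^4 + 4x^3 + 6x^2 + 4x + 1 = (x + 1)^4.

χ_A(x) = (x + 1)^4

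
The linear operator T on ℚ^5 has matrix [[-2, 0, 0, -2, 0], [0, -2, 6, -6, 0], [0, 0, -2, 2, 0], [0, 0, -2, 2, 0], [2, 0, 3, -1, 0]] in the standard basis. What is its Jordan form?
J = [[-2, 0, 0, 0, 0], [0, -2, 0, 0, 0], [0, 0, 0, 1, 0], [0, 0, 0, 0, 0], [0, 0, 0, 0, 0]]

The characteristic polynomial is det(xI - A) = x^3(x + 2)^2, so the eigenvalues are -2 (algebraic multiplicity 2), 0 (algebraic multiplicity 3).

For λ = -2: rank(A + 2I) = 3. The eigenspace has dimension 5 - 3 = 2, so there are 2 Jordan blocks; the rank sequence gives block sizes [1, 1].

For λ = 0: rank(A) = 3, rank(A^2) = 2. The eigenspace has dimension 5 - 3 = 2, so there are 2 Jordan blocks; the rank sequence gives block sizes [2, 1].

Assembling the blocks gives the Jordan form J above.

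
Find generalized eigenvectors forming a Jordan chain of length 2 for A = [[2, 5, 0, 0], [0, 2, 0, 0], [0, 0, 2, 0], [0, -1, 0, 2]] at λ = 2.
v_1 = [[4, 1, 0, -1]]^T, v_2 = [[5, 0, 0, -1]]^T

We seek v_1 ∈ ker((A - 2I)^2) \ ker(A - 2I), then set v_{i+1} = (A - 2I) v_i.

One such chain is v_1 = [[4, 1, 0, -1]]^T, v_2 = [[5, 0, 0, -1]]^T. Check: (A - 2I) v_2 = [[0, 0, 0, 0]]^T = 0.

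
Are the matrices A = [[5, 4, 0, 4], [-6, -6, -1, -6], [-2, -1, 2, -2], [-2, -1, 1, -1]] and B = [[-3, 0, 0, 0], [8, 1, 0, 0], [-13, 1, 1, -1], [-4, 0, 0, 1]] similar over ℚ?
Two matrices over a field are similar if and only if they have the same invariant factors.

Both A and B have characteristic polynomial (x - 1)^3(x + 3) and minimal polynomial (x - 1)^2(x + 3). Computing further, both have invariant factors x - 1, (x - 1)^2(x + 3). Hence A and B are similar.

Yes.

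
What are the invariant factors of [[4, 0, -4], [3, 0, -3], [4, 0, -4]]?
The Jordan structure of A has elementary divisors x^2, x. Arranging the block sizes at each eigenvalue in decreasing order and taking row products gives the invariant factors.

Invariant factors (smallest first, each dividing the next): x, x^2.

Check: the last factor x^2 is the minimal polynomial, and the product x^3 is the characteristic polynomial.

x, x^2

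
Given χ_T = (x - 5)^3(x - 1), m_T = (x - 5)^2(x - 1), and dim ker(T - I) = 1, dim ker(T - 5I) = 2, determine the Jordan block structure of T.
Jordan blocks: (1, 1), (5, 2), (5, 1)

λ = 1: algebraic multiplicity 1 (exponent in χ_T), largest block size 1 (exponent in m_T), 1 block (geometric multiplicity). This forces block sizes [1].
λ = 5: algebraic multiplicity 3 (exponent in χ_T), largest block size 2 (exponent in m_T), 2 blocks (geometric multiplicity). These force block sizes [2, 1].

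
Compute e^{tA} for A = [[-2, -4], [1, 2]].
A has Jordan form J = [[0, 1], [0, 0]] with A = PJP^{-1}, so e^{tA} = P e^{tJ} P^{-1}.

For a Jordan block J_k(λ), e^{tJ_k(λ)} = e^{λt} · (I + tN + t^2 N^2/2! + ... + t^{k-1} N^{k-1}/(k-1)!) where N is the nilpotent superdiagonal part.

Assembling the blocks and conjugating back gives the entries of e^{tA} as shown above.

e^{tA} = [[1 - 2*t, -4*t], [t, 2*t + 1]]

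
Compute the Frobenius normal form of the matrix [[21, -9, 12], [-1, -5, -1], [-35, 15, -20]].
R = [[0, 0, 0], [1, 0, -1], [0, 1, -4]]

The invariant factors of A (the non-unit diagonal entries of the Smith normal form of xI - A over ℚ[x]) are x(x^2 + 4x + 1), each dividing the next. The characteristic polynomial is their product, x(x^2 + 4x + 1).

The rational canonical form is the block-diagonal matrix of companion matrices C(f_i):
R = [[0, 0, 0], [1, 0, -1], [0, 1, -4]].

Note the characteristic polynomial does not split into linear factors over ℚ, so A has no Jordan form over ℚ; the rational canonical form exists over any field.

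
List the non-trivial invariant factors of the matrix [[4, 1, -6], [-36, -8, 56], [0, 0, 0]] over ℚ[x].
x(x + 2)^2

The Jordan structure of A has elementary divisors (x + 2)^2, x. Arranging the block sizes at each eigenvalue in decreasing order and taking row products gives the invariant factors.

Invariant factors (smallest first, each dividing the next): x(x + 2)^2.

Check: the last factor x(x + 2)^2 is the minimal polynomial, and the product x(x + 2)^2 is the characteristic polynomial.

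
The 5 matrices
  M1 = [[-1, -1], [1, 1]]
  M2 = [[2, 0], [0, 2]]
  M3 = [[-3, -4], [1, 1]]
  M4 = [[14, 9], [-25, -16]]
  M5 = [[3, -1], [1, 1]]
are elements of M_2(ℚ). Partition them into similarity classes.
Characteristic polynomials: χ_{M1} = x^2, χ_{M2} = (x - 2)^2, χ_{M3} = (x + 1)^2, χ_{M4} = (x + 1)^2, χ_{M5} = (x - 2)^2.

{M1}: invariant factors x^2.

{M2}: invariant factors x - 2, x - 2.

{M3, M4}: invariant factors (x + 1)^2.

{M5}: invariant factors (x - 2)^2.

Matrices are similar if and only if their invariant-factor lists agree; the partition into similarity classes is {M1}, {M2}, {M3, M4}, {M5}.

4 classes: {M1}, {M2}, {M3, M4}, {M5}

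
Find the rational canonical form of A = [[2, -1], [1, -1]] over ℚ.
R = [[0, 1], [1, 1]]

The invariant factors of A (the non-unit diagonal entries of the Smith normal form of xI - A over ℚ[x]) are x^2 - x - 1, each dividing the next. The characteristic polynomial is their product, x^2 - x - 1.

The rational canonical form is the block-diagonal matrix of companion matrices C(f_i):
R = [[0, 1], [1, 1]].

Note the characteristic polynomial does not split into linear factors over ℚ, so A has no Jordan form over ℚ; the rational canonical form exists over any field.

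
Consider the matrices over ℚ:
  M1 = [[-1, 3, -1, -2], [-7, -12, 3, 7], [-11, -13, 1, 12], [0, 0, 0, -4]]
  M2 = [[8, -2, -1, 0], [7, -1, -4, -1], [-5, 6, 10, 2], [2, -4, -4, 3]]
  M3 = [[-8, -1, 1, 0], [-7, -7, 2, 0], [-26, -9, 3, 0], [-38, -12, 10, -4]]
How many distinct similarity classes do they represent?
Characteristic polynomials: χ_{M1} = (x + 4)^4, χ_{M2} = (x - 5)^4, χ_{M3} = (x + 4)^4.

{M1, M3}: invariant factors x + 4, (x + 4)^3.

{M2}: invariant factors x - 5, (x - 5)^3.

Matrices are similar if and only if their invariant-factor lists agree; the partition into similarity classes is {M1, M3}, {M2}.

2 classes: {M1, M3}, {M2}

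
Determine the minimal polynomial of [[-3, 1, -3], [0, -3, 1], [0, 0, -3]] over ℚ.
m_A(x) = (x + 3)^3

The characteristic polynomial factors as (x + 3)^3. The minimal polynomial is ∏(x - λ)^{k_λ} where k_λ is the size of the largest Jordan block at λ.

For λ = -3: rank(A + 3I) = 2, and the largest Jordan block has size 3 (the smallest k with rank((A + 3I)^k) = rank((A + 3I)^(k+1))).

So m_A(x) = (x + 3)^3.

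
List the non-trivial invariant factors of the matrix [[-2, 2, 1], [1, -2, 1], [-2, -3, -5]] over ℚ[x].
The Jordan structure of A has elementary divisors (x + 3)^3. Arranging the block sizes at each eigenvalue in decreasing order and taking row products gives the invariant factors.

Invariant factors (smallest first, each dividing the next): (x + 3)^3.

Check: the last factor (x + 3)^3 is the minimal polynomial, and the product (x + 3)^3 is the characteristic polynomial.

(x + 3)^3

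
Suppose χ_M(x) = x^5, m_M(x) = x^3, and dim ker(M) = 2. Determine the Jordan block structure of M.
λ = 0: algebraic multiplicity 5 (exponent in χ_M), largest block size 3 (exponent in m_M), 2 blocks (geometric multiplicity). These force block sizes [3, 2].

Jordan blocks: (0, 3), (0, 2)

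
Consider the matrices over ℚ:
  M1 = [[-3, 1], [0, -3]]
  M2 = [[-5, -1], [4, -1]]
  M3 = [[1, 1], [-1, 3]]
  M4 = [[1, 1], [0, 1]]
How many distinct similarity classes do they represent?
Characteristic polynomials: χ_{M1} = (x + 3)^2, χ_{M2} = (x + 3)^2, χ_{M3} = (x - 2)^2, χ_{M4} = (x - 1)^2.

{M1, M2}: invariant factors (x + 3)^2.

{M3}: invariant factors (x - 2)^2.

{M4}: invariant factors (x - 1)^2.

Matrices are similar if and only if their invariant-factor lists agree; the partition into similarity classes is {M1, M2}, {M3}, {M4}.

3 classes: {M1, M2}, {M3}, {M4}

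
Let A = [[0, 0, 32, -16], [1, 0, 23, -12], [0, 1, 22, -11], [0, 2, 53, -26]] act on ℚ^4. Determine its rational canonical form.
The invariant factors of A (the non-unit diagonal entries of the Smith normal form of xI - A over ℚ[x]) are (x^2 + 2x + 4)^2, each dividing the next. The characteristic polynomial is their product, (x^2 + 2x + 4)^2.

The rational canonical form is the block-diagonal matrix of companion matrices C(f_i):
R = [[0, 0, 0, -16], [1, 0, 0, -16], [0, 1, 0, -12], [0, 0, 1, -4]].

Note the characteristic polynomial does not split into linear factors over ℚ, so A has no Jordan form over ℚ; the rational canonical form exists over any field.

R = [[0, 0, 0, -16], [1, 0, 0, -16], [0, 1, 0, -12], [0, 0, 1, -4]]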